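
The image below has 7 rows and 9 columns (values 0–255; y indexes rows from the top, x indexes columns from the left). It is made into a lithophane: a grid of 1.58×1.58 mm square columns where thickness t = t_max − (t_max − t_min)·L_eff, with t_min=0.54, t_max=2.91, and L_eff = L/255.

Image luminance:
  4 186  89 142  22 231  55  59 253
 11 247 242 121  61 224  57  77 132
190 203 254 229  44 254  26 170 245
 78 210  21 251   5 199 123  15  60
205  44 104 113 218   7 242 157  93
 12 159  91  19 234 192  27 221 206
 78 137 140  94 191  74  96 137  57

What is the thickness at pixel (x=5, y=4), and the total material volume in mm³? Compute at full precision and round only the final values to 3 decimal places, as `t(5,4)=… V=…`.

span = t_max - t_min = 2.91 - 0.54 = 2.370
L(5,4) = 7, L_eff = 7/255 = 0.027451
t(5,4) = 2.91 - 2.370·0.027451 = 2.845
Σt over all 7·9 pixels = 915403/8500 ≈ 107.6944706
V = pitch²·Σt = 1.58²·915403/8500 = 268.848

t(5,4)=2.845 V=268.848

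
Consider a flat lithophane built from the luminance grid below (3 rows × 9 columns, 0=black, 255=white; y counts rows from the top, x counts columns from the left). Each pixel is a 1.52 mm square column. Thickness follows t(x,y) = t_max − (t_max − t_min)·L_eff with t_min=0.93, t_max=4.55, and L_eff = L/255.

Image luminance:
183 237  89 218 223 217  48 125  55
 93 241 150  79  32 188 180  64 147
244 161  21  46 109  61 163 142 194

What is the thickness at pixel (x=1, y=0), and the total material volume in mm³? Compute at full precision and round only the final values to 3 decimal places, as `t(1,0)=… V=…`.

span = t_max - t_min = 4.55 - 0.93 = 3.620
L(1,0) = 237, L_eff = 237/255 = 0.929412
t(1,0) = 4.55 - 3.620·0.929412 = 1.186
Σt over all 3·9 pixels = 357931/5100 ≈ 70.1825490
V = pitch²·Σt = 1.52²·357931/5100 = 162.150

t(1,0)=1.186 V=162.150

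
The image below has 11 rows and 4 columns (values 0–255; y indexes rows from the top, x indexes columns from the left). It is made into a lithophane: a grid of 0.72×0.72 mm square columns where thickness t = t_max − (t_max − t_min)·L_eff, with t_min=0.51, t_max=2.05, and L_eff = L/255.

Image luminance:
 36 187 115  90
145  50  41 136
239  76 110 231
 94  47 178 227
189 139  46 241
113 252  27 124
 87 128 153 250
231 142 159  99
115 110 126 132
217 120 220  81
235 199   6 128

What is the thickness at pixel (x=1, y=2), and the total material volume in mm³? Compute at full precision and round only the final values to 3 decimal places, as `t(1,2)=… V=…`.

span = t_max - t_min = 2.05 - 0.51 = 1.540
L(1,2) = 76, L_eff = 76/255 = 0.298039
t(1,2) = 2.05 - 1.540·0.298039 = 1.591
Σt over all 11·4 pixels = 682583/12750 ≈ 53.5359216
V = pitch²·Σt = 0.72²·682583/12750 = 27.753

t(1,2)=1.591 V=27.753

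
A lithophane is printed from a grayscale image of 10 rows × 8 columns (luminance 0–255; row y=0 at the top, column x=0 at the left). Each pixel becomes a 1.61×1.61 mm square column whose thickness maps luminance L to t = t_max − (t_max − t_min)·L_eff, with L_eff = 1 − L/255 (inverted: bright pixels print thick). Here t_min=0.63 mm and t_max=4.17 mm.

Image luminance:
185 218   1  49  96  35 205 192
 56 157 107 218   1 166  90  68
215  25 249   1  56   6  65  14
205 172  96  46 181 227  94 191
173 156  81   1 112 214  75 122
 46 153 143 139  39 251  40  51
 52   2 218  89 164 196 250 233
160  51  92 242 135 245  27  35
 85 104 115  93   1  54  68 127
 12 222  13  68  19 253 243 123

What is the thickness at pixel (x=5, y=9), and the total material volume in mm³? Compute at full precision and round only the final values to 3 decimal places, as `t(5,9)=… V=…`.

t(5,9)=4.142 V=464.362

span = t_max - t_min = 4.17 - 0.63 = 3.540
L(5,9) = 253, L_eff = 1 - 253/255 = 0.007843 (inverted)
t(5,9) = 4.17 - 3.540·0.007843 = 4.142
Σt over all 10·8 pixels = 380683/2125 ≈ 179.1449412
V = pitch²·Σt = 1.61²·380683/2125 = 464.362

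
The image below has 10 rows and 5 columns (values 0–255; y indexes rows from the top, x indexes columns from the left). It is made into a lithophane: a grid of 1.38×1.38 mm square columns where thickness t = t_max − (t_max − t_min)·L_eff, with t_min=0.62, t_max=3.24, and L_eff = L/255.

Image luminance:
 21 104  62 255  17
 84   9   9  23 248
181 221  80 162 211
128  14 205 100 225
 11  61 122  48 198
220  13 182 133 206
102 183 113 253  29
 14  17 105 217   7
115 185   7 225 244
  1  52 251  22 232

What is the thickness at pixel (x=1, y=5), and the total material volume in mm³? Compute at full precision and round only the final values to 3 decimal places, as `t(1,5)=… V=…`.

t(1,5)=3.106 V=192.541

span = t_max - t_min = 3.24 - 0.62 = 2.620
L(1,5) = 13, L_eff = 13/255 = 0.050980
t(1,5) = 3.24 - 2.620·0.050980 = 3.106
Σt over all 10·5 pixels = 1289063/12750 ≈ 101.1029804
V = pitch²·Σt = 1.38²·1289063/12750 = 192.541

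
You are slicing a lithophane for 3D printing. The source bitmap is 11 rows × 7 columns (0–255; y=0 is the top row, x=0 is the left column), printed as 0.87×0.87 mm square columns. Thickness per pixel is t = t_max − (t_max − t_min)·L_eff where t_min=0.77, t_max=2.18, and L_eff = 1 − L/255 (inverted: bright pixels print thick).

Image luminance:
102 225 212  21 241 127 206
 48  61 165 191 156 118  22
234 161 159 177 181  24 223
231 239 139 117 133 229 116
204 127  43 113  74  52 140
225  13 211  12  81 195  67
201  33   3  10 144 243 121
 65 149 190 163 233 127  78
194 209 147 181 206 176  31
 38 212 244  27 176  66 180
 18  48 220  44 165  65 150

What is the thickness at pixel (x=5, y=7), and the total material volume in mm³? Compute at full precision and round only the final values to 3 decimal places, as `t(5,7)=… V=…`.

t(5,7)=1.472 V=88.286

span = t_max - t_min = 2.18 - 0.77 = 1.410
L(5,7) = 127, L_eff = 1 - 127/255 = 0.501961 (inverted)
t(5,7) = 2.18 - 1.410·0.501961 = 1.472
Σt over all 11·7 pixels = 991449/8500 ≈ 116.6410588
V = pitch²·Σt = 0.87²·991449/8500 = 88.286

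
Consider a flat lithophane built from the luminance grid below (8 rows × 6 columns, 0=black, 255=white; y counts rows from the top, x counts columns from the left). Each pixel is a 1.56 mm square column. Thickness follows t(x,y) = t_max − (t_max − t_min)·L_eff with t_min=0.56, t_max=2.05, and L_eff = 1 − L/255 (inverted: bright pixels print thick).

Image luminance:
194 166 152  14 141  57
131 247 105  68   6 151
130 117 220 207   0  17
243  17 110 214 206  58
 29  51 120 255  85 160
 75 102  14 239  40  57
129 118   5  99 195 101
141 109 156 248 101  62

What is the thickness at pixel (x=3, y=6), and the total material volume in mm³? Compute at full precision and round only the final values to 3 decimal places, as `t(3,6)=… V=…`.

span = t_max - t_min = 2.05 - 0.56 = 1.490
L(3,6) = 99, L_eff = 1 - 99/255 = 0.611765 (inverted)
t(3,6) = 2.05 - 1.490·0.611765 = 1.138
Σt over all 8·6 pixels = 764539/12750 ≈ 59.9638431
V = pitch²·Σt = 1.56²·764539/12750 = 145.928

t(3,6)=1.138 V=145.928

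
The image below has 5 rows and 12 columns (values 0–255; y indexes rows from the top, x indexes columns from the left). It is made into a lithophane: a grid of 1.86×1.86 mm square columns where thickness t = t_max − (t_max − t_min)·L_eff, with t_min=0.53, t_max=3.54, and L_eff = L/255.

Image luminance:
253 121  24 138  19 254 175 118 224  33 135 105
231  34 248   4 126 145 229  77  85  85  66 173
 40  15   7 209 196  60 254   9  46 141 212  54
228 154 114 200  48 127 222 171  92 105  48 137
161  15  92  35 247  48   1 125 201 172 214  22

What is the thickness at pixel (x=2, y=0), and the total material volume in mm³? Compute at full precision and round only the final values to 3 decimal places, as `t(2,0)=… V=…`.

t(2,0)=3.257 V=435.730

span = t_max - t_min = 3.54 - 0.53 = 3.010
L(2,0) = 24, L_eff = 24/255 = 0.094118
t(2,0) = 3.54 - 3.010·0.094118 = 3.257
Σt over all 5·12 pixels = 802919/6375 ≈ 125.9480784
V = pitch²·Σt = 1.86²·802919/6375 = 435.730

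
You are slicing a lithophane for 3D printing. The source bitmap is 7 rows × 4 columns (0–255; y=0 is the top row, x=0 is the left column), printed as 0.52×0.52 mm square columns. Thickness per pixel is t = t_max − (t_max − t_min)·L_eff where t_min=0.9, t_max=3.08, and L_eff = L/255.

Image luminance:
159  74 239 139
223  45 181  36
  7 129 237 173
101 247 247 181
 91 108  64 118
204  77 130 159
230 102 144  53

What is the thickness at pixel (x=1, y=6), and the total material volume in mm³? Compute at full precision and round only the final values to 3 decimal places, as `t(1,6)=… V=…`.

span = t_max - t_min = 3.08 - 0.9 = 2.180
L(1,6) = 102, L_eff = 102/255 = 0.400000
t(1,6) = 3.08 - 2.180·0.400000 = 2.208
Σt over all 7·4 pixels = 337339/6375 ≈ 52.9159216
V = pitch²·Σt = 0.52²·337339/6375 = 14.308

t(1,6)=2.208 V=14.308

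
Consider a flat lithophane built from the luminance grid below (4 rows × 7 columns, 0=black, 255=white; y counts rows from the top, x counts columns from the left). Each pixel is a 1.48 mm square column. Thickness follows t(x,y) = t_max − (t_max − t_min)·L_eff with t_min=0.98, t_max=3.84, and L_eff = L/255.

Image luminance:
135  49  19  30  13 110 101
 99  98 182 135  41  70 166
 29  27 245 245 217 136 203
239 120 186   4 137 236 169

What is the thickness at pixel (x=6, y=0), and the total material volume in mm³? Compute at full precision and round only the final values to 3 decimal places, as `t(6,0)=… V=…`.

t(6,0)=2.707 V=150.977

span = t_max - t_min = 3.84 - 0.98 = 2.860
L(6,0) = 101, L_eff = 101/255 = 0.396078
t(6,0) = 3.84 - 2.860·0.396078 = 2.707
Σt over all 4·7 pixels = 292939/4250 ≈ 68.9268235
V = pitch²·Σt = 1.48²·292939/4250 = 150.977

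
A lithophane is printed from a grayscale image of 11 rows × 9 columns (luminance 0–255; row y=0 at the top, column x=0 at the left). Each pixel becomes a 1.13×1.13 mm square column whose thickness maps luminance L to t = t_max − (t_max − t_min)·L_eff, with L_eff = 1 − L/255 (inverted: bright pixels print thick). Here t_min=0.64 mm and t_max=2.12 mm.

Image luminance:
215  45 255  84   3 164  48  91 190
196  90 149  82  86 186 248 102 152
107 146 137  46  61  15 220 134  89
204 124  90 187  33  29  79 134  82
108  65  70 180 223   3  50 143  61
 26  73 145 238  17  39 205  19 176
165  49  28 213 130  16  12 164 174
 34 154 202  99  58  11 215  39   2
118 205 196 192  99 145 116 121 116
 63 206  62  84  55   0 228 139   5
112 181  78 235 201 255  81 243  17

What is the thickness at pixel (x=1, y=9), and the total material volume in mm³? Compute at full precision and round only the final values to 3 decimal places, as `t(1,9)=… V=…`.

span = t_max - t_min = 2.12 - 0.64 = 1.480
L(1,9) = 206, L_eff = 1 - 206/255 = 0.192157 (inverted)
t(1,9) = 2.12 - 1.480·0.192157 = 1.836
Σt over all 11·9 pixels = 828014/6375 ≈ 129.8845490
V = pitch²·Σt = 1.13²·828014/6375 = 165.850

t(1,9)=1.836 V=165.850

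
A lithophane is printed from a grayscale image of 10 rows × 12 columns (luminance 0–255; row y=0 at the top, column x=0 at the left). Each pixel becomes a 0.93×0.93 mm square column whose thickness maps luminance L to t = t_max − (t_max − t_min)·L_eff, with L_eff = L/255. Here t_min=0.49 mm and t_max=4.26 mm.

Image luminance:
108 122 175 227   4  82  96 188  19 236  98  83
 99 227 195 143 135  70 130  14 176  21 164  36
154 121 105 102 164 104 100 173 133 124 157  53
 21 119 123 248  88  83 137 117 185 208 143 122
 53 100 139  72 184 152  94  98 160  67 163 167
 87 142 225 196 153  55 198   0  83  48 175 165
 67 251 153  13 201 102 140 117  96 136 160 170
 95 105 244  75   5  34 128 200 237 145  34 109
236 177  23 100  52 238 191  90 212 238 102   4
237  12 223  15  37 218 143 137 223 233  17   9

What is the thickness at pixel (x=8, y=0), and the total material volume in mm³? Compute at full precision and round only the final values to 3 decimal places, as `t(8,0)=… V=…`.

t(8,0)=3.979 V=249.156

span = t_max - t_min = 4.26 - 0.49 = 3.770
L(8,0) = 19, L_eff = 19/255 = 0.074510
t(8,0) = 4.26 - 3.770·0.074510 = 3.979
Σt over all 10·12 pixels = 1836479/6375 ≈ 288.0751373
V = pitch²·Σt = 0.93²·1836479/6375 = 249.156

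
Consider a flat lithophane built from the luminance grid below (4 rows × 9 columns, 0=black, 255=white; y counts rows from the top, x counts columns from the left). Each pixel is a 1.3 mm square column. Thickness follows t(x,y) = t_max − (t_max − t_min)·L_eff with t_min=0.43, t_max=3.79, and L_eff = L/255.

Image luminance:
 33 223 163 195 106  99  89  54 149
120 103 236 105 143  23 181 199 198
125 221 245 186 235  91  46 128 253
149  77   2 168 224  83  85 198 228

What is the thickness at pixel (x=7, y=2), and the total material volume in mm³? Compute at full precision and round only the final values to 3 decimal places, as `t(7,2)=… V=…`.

span = t_max - t_min = 3.79 - 0.43 = 3.360
L(7,2) = 128, L_eff = 128/255 = 0.501961
t(7,2) = 3.79 - 3.360·0.501961 = 2.103
Σt over all 4·9 pixels = 145371/2125 ≈ 68.4098824
V = pitch²·Σt = 1.3²·145371/2125 = 115.613

t(7,2)=2.103 V=115.613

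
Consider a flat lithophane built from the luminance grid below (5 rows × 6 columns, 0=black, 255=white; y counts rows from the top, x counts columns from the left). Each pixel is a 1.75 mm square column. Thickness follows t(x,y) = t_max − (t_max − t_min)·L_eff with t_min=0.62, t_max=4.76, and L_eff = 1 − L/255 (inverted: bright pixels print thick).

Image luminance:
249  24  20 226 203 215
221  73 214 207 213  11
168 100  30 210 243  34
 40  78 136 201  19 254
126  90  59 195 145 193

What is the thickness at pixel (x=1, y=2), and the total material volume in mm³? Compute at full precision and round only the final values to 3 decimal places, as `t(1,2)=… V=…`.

span = t_max - t_min = 4.76 - 0.62 = 4.140
L(1,2) = 100, L_eff = 1 - 100/255 = 0.607843 (inverted)
t(1,2) = 4.76 - 4.140·0.607843 = 2.244
Σt over all 5·6 pixels = 368643/4250 ≈ 86.7395294
V = pitch²·Σt = 1.75²·368643/4250 = 265.640

t(1,2)=2.244 V=265.640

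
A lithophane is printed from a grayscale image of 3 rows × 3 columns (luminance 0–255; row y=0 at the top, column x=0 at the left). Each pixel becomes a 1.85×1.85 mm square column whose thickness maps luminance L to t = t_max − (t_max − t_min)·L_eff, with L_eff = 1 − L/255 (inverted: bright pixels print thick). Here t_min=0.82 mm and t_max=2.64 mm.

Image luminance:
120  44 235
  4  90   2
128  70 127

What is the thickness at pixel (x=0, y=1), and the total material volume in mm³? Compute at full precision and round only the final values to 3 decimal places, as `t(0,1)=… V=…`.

t(0,1)=0.849 V=45.288

span = t_max - t_min = 2.64 - 0.82 = 1.820
L(0,1) = 4, L_eff = 1 - 4/255 = 0.984314 (inverted)
t(0,1) = 2.64 - 1.820·0.984314 = 0.849
Σt over all 3·3 pixels = 33743/2550 ≈ 13.2325490
V = pitch²·Σt = 1.85²·33743/2550 = 45.288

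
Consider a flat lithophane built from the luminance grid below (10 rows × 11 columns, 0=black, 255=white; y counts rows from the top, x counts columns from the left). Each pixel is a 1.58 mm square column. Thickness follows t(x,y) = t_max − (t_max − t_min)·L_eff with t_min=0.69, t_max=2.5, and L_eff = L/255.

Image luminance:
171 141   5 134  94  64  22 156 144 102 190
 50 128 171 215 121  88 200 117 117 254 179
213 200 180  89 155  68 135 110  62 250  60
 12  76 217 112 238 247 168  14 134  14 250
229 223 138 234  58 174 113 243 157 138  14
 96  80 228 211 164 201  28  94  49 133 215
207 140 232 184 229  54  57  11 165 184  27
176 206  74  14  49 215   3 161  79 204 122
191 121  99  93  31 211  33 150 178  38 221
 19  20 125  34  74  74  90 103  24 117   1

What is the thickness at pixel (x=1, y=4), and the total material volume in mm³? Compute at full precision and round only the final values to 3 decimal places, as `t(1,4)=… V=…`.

span = t_max - t_min = 2.5 - 0.69 = 1.810
L(1,4) = 223, L_eff = 223/255 = 0.874510
t(1,4) = 2.5 - 1.810·0.874510 = 0.917
Σt over all 10·11 pixels = 4491713/25500 ≈ 176.1456078
V = pitch²·Σt = 1.58²·4491713/25500 = 439.730

t(1,4)=0.917 V=439.730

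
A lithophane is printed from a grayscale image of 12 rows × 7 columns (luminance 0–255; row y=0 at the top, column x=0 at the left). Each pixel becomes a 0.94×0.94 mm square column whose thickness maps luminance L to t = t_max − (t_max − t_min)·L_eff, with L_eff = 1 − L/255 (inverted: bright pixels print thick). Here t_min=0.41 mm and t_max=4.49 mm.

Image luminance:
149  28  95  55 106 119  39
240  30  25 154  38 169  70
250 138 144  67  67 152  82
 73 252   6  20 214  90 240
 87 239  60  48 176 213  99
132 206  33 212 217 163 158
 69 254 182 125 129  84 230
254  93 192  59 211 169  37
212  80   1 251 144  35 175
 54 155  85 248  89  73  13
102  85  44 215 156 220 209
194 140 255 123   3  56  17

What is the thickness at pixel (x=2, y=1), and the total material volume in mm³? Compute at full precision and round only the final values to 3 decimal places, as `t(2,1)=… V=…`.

span = t_max - t_min = 4.49 - 0.41 = 4.080
L(2,1) = 25, L_eff = 1 - 25/255 = 0.901961 (inverted)
t(2,1) = 4.49 - 4.080·0.901961 = 0.810
Σt over all 12·7 pixels = 205.272
V = pitch²·Σt = 0.94²·205.272 = 181.378

t(2,1)=0.810 V=181.378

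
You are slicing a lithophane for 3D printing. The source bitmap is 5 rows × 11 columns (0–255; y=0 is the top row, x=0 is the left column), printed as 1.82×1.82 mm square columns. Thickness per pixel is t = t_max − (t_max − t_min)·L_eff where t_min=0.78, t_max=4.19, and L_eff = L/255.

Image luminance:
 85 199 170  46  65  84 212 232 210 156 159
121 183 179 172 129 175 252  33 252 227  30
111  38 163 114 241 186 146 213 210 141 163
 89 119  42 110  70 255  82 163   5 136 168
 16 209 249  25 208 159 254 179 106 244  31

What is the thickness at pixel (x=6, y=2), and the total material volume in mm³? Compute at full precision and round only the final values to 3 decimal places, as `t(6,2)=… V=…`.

span = t_max - t_min = 4.19 - 0.78 = 3.410
L(6,2) = 146, L_eff = 146/255 = 0.572549
t(6,2) = 4.19 - 3.410·0.572549 = 2.238
Σt over all 5·11 pixels = 1047673/8500 ≈ 123.2556471
V = pitch²·Σt = 1.82²·1047673/8500 = 408.272

t(6,2)=2.238 V=408.272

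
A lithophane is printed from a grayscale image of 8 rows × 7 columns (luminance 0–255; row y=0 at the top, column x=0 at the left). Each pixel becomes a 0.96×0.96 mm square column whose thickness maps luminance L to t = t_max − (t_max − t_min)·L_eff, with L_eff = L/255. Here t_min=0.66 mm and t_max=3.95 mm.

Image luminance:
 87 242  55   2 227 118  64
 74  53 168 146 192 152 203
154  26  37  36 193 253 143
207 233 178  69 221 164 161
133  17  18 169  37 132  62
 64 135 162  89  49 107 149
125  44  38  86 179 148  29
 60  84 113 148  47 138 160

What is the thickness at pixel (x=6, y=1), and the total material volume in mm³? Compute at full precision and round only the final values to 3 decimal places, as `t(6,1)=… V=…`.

t(6,1)=1.331 V=125.619

span = t_max - t_min = 3.95 - 0.66 = 3.290
L(6,1) = 203, L_eff = 203/255 = 0.796078
t(6,1) = 3.95 - 3.290·0.796078 = 1.331
Σt over all 8·7 pixels = 173789/1275 ≈ 136.3050980
V = pitch²·Σt = 0.96²·173789/1275 = 125.619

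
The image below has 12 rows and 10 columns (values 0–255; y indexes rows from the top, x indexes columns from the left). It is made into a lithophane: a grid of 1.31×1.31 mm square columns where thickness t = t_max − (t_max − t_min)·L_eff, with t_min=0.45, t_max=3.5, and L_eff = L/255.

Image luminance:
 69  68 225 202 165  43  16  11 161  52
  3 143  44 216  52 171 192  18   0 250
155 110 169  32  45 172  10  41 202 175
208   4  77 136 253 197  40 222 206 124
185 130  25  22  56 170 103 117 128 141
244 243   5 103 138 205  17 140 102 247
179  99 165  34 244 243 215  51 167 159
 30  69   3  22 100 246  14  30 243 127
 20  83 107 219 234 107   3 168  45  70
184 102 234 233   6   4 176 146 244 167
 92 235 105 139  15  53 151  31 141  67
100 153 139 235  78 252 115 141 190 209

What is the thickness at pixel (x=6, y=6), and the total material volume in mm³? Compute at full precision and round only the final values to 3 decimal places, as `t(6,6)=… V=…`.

t(6,6)=0.928 V=416.301

span = t_max - t_min = 3.5 - 0.45 = 3.050
L(6,6) = 215, L_eff = 215/255 = 0.843137
t(6,6) = 3.5 - 3.050·0.843137 = 0.928
Σt over all 12·10 pixels = 1237187/5100 ≈ 242.5856863
V = pitch²·Σt = 1.31²·1237187/5100 = 416.301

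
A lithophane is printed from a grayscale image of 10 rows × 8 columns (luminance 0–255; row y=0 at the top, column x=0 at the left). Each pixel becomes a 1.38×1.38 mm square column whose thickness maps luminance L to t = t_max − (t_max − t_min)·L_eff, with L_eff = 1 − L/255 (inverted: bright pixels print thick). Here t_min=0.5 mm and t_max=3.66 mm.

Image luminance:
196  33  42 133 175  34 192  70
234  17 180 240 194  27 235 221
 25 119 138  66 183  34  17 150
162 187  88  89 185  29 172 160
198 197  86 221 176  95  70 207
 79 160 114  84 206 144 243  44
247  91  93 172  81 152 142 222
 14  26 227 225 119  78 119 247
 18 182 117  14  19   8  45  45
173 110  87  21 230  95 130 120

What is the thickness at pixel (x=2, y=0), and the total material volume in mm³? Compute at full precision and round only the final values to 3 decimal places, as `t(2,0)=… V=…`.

t(2,0)=1.020 V=312.644

span = t_max - t_min = 3.66 - 0.5 = 3.160
L(2,0) = 42, L_eff = 1 - 42/255 = 0.835294 (inverted)
t(2,0) = 3.66 - 3.160·0.835294 = 1.020
Σt over all 10·8 pixels = 69772/425 ≈ 164.1694118
V = pitch²·Σt = 1.38²·69772/425 = 312.644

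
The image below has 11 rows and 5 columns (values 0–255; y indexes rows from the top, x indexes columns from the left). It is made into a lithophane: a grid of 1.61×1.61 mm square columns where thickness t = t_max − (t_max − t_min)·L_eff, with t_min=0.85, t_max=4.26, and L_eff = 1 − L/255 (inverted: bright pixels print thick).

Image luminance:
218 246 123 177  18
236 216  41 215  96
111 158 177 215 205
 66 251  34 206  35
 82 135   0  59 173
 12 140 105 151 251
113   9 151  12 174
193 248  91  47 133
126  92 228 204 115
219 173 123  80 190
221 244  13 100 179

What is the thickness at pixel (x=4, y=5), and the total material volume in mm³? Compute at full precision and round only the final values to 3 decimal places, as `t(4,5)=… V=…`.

t(4,5)=4.207 V=385.659

span = t_max - t_min = 4.26 - 0.85 = 3.410
L(4,5) = 251, L_eff = 1 - 251/255 = 0.015686 (inverted)
t(4,5) = 4.26 - 3.410·0.015686 = 4.207
Σt over all 11·5 pixels = 758791/5100 ≈ 148.7825490
V = pitch²·Σt = 1.61²·758791/5100 = 385.659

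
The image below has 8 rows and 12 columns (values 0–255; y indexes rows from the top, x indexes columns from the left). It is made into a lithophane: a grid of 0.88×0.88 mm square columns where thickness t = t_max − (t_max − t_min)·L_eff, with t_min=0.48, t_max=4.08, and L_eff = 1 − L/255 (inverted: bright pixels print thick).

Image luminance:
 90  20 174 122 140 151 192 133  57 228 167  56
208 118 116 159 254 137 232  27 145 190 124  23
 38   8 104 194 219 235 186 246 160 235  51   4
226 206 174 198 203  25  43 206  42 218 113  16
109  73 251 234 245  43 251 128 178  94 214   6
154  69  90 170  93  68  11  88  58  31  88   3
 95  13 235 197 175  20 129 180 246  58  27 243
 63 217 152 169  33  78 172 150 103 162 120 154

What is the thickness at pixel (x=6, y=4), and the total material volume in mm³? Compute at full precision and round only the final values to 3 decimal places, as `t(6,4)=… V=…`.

t(6,4)=4.024 V=172.923

span = t_max - t_min = 4.08 - 0.48 = 3.600
L(6,4) = 251, L_eff = 1 - 251/255 = 0.015686 (inverted)
t(6,4) = 4.08 - 3.600·0.015686 = 4.024
Σt over all 8·12 pixels = 94902/425 ≈ 223.2988235
V = pitch²·Σt = 0.88²·94902/425 = 172.923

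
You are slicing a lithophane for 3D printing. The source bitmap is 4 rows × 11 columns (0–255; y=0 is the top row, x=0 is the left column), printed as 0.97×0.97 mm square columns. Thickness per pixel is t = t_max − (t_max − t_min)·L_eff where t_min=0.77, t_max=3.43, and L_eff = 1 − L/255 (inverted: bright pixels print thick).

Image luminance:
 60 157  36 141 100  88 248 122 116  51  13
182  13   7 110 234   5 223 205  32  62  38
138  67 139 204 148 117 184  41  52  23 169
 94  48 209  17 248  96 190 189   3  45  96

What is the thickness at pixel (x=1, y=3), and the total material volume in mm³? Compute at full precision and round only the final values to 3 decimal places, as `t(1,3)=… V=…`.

span = t_max - t_min = 3.43 - 0.77 = 2.660
L(1,3) = 48, L_eff = 1 - 48/255 = 0.811765 (inverted)
t(1,3) = 3.43 - 2.660·0.811765 = 1.271
Σt over all 4·11 pixels = 1253/15 ≈ 83.5333333
V = pitch²·Σt = 0.97²·1253/15 = 78.597

t(1,3)=1.271 V=78.597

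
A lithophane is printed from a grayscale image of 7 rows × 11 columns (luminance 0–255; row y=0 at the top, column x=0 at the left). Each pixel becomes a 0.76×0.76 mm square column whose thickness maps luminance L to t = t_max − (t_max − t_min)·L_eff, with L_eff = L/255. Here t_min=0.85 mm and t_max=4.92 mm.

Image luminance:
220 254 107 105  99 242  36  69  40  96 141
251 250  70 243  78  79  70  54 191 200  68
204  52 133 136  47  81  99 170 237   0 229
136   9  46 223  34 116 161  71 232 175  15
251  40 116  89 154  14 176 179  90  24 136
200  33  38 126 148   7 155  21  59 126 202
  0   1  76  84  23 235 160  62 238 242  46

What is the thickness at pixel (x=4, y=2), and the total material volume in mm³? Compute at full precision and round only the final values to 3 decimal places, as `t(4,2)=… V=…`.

t(4,2)=4.170 V=134.741

span = t_max - t_min = 4.92 - 0.85 = 4.070
L(4,2) = 47, L_eff = 47/255 = 0.184314
t(4,2) = 4.92 - 4.070·0.184314 = 4.170
Σt over all 7·11 pixels = 99143/425 ≈ 233.2776471
V = pitch²·Σt = 0.76²·99143/425 = 134.741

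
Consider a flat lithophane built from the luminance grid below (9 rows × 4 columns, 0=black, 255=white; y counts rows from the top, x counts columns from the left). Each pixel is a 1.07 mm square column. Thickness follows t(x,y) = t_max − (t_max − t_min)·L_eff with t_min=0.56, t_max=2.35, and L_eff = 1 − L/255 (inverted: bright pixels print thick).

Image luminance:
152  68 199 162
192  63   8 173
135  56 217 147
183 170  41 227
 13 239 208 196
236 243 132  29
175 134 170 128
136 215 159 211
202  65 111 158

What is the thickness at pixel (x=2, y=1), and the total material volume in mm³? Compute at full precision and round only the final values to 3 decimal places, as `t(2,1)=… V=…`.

t(2,1)=0.616 V=66.102

span = t_max - t_min = 2.35 - 0.56 = 1.790
L(2,1) = 8, L_eff = 1 - 8/255 = 0.968627 (inverted)
t(2,1) = 2.35 - 1.790·0.968627 = 0.616
Σt over all 9·4 pixels = 1472267/25500 ≈ 57.7359608
V = pitch²·Σt = 1.07²·1472267/25500 = 66.102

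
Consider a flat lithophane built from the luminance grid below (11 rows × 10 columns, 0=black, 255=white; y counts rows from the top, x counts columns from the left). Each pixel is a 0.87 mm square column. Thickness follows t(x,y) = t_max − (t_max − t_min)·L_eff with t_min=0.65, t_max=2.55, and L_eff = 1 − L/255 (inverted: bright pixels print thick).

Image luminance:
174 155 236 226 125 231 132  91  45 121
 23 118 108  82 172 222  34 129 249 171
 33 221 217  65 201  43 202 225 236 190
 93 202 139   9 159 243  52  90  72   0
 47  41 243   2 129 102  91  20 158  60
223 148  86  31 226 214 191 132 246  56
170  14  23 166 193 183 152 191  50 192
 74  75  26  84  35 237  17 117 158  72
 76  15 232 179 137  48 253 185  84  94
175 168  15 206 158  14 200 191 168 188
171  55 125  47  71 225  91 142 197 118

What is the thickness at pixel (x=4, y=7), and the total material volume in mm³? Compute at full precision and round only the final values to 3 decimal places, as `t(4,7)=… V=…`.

t(4,7)=0.911 V=134.421

span = t_max - t_min = 2.55 - 0.65 = 1.900
L(4,7) = 35, L_eff = 1 - 35/255 = 0.862745 (inverted)
t(4,7) = 2.55 - 1.900·0.862745 = 0.911
Σt over all 11·10 pixels = 226433/1275 ≈ 177.5945098
V = pitch²·Σt = 0.87²·226433/1275 = 134.421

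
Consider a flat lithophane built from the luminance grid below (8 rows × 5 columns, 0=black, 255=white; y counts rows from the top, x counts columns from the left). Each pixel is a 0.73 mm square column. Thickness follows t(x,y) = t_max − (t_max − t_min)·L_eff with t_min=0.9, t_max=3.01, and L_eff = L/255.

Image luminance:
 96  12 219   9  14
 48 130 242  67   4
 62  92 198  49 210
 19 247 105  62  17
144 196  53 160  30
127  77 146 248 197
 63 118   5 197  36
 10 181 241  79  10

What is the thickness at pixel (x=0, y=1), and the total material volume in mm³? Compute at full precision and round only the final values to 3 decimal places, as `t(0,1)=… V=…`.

span = t_max - t_min = 3.01 - 0.9 = 2.110
L(0,1) = 48, L_eff = 48/255 = 0.188235
t(0,1) = 3.01 - 2.110·0.188235 = 2.613
Σt over all 8·5 pixels = 108989/1275 ≈ 85.4815686
V = pitch²·Σt = 0.73²·108989/1275 = 45.553

t(0,1)=2.613 V=45.553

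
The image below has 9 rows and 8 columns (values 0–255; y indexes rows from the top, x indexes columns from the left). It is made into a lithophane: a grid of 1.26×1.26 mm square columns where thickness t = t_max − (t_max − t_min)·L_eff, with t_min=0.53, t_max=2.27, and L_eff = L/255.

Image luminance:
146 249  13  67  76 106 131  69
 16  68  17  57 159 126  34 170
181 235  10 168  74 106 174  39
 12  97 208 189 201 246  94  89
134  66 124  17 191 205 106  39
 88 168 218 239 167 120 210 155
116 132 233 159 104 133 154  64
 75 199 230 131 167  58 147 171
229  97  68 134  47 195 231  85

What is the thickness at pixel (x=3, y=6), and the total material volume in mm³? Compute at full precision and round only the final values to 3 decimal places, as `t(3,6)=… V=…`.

span = t_max - t_min = 2.27 - 0.53 = 1.740
L(3,6) = 159, L_eff = 159/255 = 0.623529
t(3,6) = 2.27 - 1.740·0.623529 = 1.185
Σt over all 9·8 pixels = 426863/4250 ≈ 100.4383529
V = pitch²·Σt = 1.26²·426863/4250 = 159.456

t(3,6)=1.185 V=159.456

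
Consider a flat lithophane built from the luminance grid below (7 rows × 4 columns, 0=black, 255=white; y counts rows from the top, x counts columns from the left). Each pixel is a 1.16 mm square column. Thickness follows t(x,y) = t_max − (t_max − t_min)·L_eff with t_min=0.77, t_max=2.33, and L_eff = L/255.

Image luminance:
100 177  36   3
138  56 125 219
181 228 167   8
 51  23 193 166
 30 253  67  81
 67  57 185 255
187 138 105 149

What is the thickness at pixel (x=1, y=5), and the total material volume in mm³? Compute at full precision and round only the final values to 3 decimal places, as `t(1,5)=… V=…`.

t(1,5)=1.981 V=59.428

span = t_max - t_min = 2.33 - 0.77 = 1.560
L(1,5) = 57, L_eff = 57/255 = 0.223529
t(1,5) = 2.33 - 1.560·0.223529 = 1.981
Σt over all 7·4 pixels = 3754/85 ≈ 44.1647059
V = pitch²·Σt = 1.16²·3754/85 = 59.428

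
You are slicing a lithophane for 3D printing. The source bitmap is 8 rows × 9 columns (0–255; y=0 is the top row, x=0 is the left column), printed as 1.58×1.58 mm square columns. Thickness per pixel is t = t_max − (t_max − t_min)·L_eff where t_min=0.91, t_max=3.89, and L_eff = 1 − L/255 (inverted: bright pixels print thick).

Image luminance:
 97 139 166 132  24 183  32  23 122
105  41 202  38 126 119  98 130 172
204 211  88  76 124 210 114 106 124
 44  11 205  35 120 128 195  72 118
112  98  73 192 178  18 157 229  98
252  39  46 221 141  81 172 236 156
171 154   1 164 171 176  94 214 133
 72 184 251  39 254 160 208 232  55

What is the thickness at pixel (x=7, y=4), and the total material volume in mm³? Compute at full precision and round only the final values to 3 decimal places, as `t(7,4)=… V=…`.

span = t_max - t_min = 3.89 - 0.91 = 2.980
L(7,4) = 229, L_eff = 1 - 229/255 = 0.101961 (inverted)
t(7,4) = 3.89 - 2.980·0.101961 = 3.586
Σt over all 8·9 pixels = 371819/2125 ≈ 174.9736471
V = pitch²·Σt = 1.58²·371819/2125 = 436.804

t(7,4)=3.586 V=436.804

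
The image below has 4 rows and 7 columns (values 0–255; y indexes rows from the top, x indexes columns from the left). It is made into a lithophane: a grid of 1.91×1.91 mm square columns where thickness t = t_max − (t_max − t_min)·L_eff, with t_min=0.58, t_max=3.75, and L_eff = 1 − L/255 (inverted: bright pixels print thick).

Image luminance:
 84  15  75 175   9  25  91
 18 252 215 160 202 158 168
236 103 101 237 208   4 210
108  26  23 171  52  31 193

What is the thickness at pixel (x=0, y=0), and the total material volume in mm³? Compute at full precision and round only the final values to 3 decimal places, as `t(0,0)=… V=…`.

span = t_max - t_min = 3.75 - 0.58 = 3.170
L(0,0) = 84, L_eff = 1 - 84/255 = 0.670588 (inverted)
t(0,0) = 3.75 - 3.170·0.670588 = 1.624
Σt over all 4·7 pixels = 147607/2550 ≈ 57.8850980
V = pitch²·Σt = 1.91²·147607/2550 = 211.171

t(0,0)=1.624 V=211.171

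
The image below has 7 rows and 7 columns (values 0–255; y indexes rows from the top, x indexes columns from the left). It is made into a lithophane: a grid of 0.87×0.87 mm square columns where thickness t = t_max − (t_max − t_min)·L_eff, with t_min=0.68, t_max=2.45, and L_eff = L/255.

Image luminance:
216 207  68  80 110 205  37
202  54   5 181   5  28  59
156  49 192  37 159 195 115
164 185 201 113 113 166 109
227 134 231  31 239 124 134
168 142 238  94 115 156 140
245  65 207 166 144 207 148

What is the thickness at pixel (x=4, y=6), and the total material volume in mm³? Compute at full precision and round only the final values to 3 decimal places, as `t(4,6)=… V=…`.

span = t_max - t_min = 2.45 - 0.68 = 1.770
L(4,6) = 144, L_eff = 144/255 = 0.564706
t(4,6) = 2.45 - 1.770·0.564706 = 1.450
Σt over all 7·7 pixels = 73.086
V = pitch²·Σt = 0.87²·73.086 = 55.319

t(4,6)=1.450 V=55.319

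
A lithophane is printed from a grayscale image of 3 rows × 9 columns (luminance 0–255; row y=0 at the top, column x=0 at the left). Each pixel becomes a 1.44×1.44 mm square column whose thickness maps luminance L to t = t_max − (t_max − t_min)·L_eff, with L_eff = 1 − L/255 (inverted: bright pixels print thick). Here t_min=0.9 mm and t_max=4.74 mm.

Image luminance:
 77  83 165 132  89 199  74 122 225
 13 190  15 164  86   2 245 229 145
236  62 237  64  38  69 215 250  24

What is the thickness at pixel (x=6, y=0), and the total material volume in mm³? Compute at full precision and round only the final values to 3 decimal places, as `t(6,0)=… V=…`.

span = t_max - t_min = 4.74 - 0.9 = 3.840
L(6,0) = 74, L_eff = 1 - 74/255 = 0.709804 (inverted)
t(6,0) = 4.74 - 3.840·0.709804 = 2.014
Σt over all 3·9 pixels = 12963/170 ≈ 76.2529412
V = pitch²·Σt = 1.44²·12963/170 = 158.118

t(6,0)=2.014 V=158.118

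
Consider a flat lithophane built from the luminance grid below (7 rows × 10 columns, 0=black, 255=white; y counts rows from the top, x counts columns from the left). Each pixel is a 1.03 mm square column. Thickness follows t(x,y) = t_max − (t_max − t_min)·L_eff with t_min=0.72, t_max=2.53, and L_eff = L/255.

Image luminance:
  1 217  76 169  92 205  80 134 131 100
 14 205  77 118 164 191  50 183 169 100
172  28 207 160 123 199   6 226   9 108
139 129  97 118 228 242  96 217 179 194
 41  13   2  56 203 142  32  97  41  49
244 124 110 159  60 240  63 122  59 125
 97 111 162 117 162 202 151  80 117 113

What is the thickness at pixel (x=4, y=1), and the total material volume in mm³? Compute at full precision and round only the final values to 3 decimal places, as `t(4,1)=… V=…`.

span = t_max - t_min = 2.53 - 0.72 = 1.810
L(4,1) = 164, L_eff = 164/255 = 0.643137
t(4,1) = 2.53 - 1.810·0.643137 = 1.366
Σt over all 7·10 pixels = 2950943/25500 ≈ 115.7232549
V = pitch²·Σt = 1.03²·2950943/25500 = 122.771

t(4,1)=1.366 V=122.771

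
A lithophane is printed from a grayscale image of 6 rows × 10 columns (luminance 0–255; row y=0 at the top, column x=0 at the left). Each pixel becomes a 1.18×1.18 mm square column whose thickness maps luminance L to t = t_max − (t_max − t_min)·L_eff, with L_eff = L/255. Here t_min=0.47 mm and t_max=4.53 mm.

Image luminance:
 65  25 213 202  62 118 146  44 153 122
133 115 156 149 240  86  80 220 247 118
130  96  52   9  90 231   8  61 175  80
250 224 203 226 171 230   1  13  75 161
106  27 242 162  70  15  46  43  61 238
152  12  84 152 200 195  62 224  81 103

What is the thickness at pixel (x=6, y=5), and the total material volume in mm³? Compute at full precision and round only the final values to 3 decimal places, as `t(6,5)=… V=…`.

t(6,5)=3.543 V=213.183

span = t_max - t_min = 4.53 - 0.47 = 4.060
L(6,5) = 62, L_eff = 62/255 = 0.243137
t(6,5) = 4.53 - 4.060·0.243137 = 3.543
Σt over all 6·10 pixels = 130139/850 ≈ 153.1047059
V = pitch²·Σt = 1.18²·130139/850 = 213.183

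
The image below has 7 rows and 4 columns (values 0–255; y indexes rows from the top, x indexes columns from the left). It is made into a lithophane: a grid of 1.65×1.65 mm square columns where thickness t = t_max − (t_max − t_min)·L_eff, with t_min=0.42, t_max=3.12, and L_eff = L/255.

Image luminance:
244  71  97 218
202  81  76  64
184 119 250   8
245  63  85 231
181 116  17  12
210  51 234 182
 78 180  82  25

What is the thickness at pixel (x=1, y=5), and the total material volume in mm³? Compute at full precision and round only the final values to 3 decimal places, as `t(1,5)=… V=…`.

t(1,5)=2.580 V=133.889

span = t_max - t_min = 3.12 - 0.42 = 2.700
L(1,5) = 51, L_eff = 51/255 = 0.200000
t(1,5) = 3.12 - 2.700·0.200000 = 2.580
Σt over all 7·4 pixels = 20901/425 ≈ 49.1788235
V = pitch²·Σt = 1.65²·20901/425 = 133.889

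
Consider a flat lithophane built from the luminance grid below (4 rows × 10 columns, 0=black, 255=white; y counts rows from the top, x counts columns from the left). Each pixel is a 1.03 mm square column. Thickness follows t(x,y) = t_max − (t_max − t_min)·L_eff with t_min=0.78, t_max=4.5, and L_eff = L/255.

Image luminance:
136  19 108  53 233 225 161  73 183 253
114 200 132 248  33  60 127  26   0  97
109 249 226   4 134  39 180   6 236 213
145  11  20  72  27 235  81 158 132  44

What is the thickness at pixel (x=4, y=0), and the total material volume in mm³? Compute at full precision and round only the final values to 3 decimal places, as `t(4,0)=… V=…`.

span = t_max - t_min = 4.5 - 0.78 = 3.720
L(4,0) = 233, L_eff = 233/255 = 0.913725
t(4,0) = 4.5 - 3.720·0.913725 = 1.101
Σt over all 4·10 pixels = 233638/2125 ≈ 109.9472941
V = pitch²·Σt = 1.03²·233638/2125 = 116.643

t(4,0)=1.101 V=116.643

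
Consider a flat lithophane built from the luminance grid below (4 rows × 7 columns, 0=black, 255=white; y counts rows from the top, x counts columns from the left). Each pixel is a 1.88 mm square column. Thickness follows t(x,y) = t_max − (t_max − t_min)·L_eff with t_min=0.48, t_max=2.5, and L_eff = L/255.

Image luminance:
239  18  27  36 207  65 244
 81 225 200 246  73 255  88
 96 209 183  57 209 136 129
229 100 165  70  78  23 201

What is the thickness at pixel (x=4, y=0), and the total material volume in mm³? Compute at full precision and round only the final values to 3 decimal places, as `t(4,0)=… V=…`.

span = t_max - t_min = 2.5 - 0.48 = 2.020
L(4,0) = 207, L_eff = 207/255 = 0.811765
t(4,0) = 2.5 - 2.020·0.811765 = 0.860
Σt over all 4·7 pixels = 499711/12750 ≈ 39.1930196
V = pitch²·Σt = 1.88²·499711/12750 = 138.524

t(4,0)=0.860 V=138.524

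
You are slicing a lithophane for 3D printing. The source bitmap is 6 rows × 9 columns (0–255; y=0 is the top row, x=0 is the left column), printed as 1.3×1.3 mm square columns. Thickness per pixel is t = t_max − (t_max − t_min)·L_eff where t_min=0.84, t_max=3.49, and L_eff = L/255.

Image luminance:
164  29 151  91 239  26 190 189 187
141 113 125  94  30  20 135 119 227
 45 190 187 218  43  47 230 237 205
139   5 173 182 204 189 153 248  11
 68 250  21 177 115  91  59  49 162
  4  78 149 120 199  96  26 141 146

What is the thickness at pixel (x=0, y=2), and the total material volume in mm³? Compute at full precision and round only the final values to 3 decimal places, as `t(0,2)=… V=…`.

span = t_max - t_min = 3.49 - 0.84 = 2.650
L(0,2) = 45, L_eff = 45/255 = 0.176471
t(0,2) = 3.49 - 2.650·0.176471 = 3.022
Σt over all 6·9 pixels = 39601/340 ≈ 116.4735294
V = pitch²·Σt = 1.3²·39601/340 = 196.840

t(0,2)=3.022 V=196.840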